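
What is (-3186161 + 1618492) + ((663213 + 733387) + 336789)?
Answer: 165720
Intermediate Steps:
(-3186161 + 1618492) + ((663213 + 733387) + 336789) = -1567669 + (1396600 + 336789) = -1567669 + 1733389 = 165720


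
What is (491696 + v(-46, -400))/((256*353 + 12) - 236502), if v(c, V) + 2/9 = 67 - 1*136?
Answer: -4424641/1315098 ≈ -3.3645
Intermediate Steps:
v(c, V) = -623/9 (v(c, V) = -2/9 + (67 - 1*136) = -2/9 + (67 - 136) = -2/9 - 69 = -623/9)
(491696 + v(-46, -400))/((256*353 + 12) - 236502) = (491696 - 623/9)/((256*353 + 12) - 236502) = 4424641/(9*((90368 + 12) - 236502)) = 4424641/(9*(90380 - 236502)) = (4424641/9)/(-146122) = (4424641/9)*(-1/146122) = -4424641/1315098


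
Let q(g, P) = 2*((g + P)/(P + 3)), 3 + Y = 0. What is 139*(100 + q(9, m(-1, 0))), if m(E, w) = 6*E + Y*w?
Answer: 13622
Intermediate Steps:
Y = -3 (Y = -3 + 0 = -3)
m(E, w) = -3*w + 6*E (m(E, w) = 6*E - 3*w = -3*w + 6*E)
q(g, P) = 2*(P + g)/(3 + P) (q(g, P) = 2*((P + g)/(3 + P)) = 2*(P + g)/(3 + P))
139*(100 + q(9, m(-1, 0))) = 139*(100 + 2*((-3*0 + 6*(-1)) + 9)/(3 + (-3*0 + 6*(-1)))) = 139*(100 + 2*((0 - 6) + 9)/(3 + (0 - 6))) = 139*(100 + 2*(-6 + 9)/(3 - 6)) = 139*(100 + 2*3/(-3)) = 139*(100 + 2*(-⅓)*3) = 139*(100 - 2) = 139*98 = 13622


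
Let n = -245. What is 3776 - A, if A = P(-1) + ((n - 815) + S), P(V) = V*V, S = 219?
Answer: 4616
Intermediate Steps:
P(V) = V²
A = -840 (A = (-1)² + ((-245 - 815) + 219) = 1 + (-1060 + 219) = 1 - 841 = -840)
3776 - A = 3776 - 1*(-840) = 3776 + 840 = 4616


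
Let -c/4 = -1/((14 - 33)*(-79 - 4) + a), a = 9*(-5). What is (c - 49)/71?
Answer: -18766/27193 ≈ -0.69010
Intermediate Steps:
a = -45
c = 1/383 (c = -(-4)/((14 - 33)*(-79 - 4) - 45) = -(-4)/(-19*(-83) - 45) = -(-4)/(1577 - 45) = -(-4)/1532 = -4*(-1/1532) = 1/383 ≈ 0.0026110)
(c - 49)/71 = (1/383 - 49)/71 = (1/71)*(-18766/383) = -18766/27193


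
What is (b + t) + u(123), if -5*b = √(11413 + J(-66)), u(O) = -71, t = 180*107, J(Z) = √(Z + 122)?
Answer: 19189 - √(11413 + 2*√14)/5 ≈ 19168.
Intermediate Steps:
J(Z) = √(122 + Z)
t = 19260
b = -√(11413 + 2*√14)/5 (b = -√(11413 + √(122 - 66))/5 = -√(11413 + √56)/5 = -√(11413 + 2*√14)/5 ≈ -21.373)
(b + t) + u(123) = (-√(11413 + 2*√14)/5 + 19260) - 71 = (19260 - √(11413 + 2*√14)/5) - 71 = 19189 - √(11413 + 2*√14)/5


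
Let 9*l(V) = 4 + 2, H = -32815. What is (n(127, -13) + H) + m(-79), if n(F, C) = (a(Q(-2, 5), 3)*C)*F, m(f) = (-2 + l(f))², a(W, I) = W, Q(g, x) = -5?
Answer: -221024/9 ≈ -24558.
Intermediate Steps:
l(V) = ⅔ (l(V) = (4 + 2)/9 = (⅑)*6 = ⅔)
m(f) = 16/9 (m(f) = (-2 + ⅔)² = (-4/3)² = 16/9)
n(F, C) = -5*C*F (n(F, C) = (-5*C)*F = -5*C*F)
(n(127, -13) + H) + m(-79) = (-5*(-13)*127 - 32815) + 16/9 = (8255 - 32815) + 16/9 = -24560 + 16/9 = -221024/9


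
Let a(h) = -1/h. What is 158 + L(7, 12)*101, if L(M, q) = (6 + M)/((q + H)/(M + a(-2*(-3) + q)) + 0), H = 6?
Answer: 215317/324 ≈ 664.56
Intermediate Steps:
L(M, q) = (6 + M)*(M - 1/(6 + q))/(6 + q) (L(M, q) = (6 + M)/((q + 6)/(M - 1/(-2*(-3) + q)) + 0) = (6 + M)/((6 + q)/(M - 1/(6 + q)) + 0) = (6 + M)/(((6 + q)/(M - 1/(6 + q)))) = (6 + M)*((M - 1/(6 + q))/(6 + q)) = (6 + M)*(M - 1/(6 + q))/(6 + q))
158 + L(7, 12)*101 = 158 + ((-6 - 1*7 + 7*(6 + 7)*(6 + 12))/(6 + 12)²)*101 = 158 + ((-6 - 7 + 7*13*18)/18²)*101 = 158 + ((-6 - 7 + 1638)/324)*101 = 158 + ((1/324)*1625)*101 = 158 + (1625/324)*101 = 158 + 164125/324 = 215317/324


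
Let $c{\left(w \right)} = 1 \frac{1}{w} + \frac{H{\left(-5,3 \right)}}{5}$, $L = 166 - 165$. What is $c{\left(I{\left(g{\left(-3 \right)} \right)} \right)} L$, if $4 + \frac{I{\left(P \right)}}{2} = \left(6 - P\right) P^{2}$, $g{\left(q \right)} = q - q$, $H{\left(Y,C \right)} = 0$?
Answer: $- \frac{1}{8} \approx -0.125$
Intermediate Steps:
$g{\left(q \right)} = 0$
$I{\left(P \right)} = -8 + 2 P^{2} \left(6 - P\right)$ ($I{\left(P \right)} = -8 + 2 \left(6 - P\right) P^{2} = -8 + 2 P^{2} \left(6 - P\right)$)
$L = 1$
$c{\left(w \right)} = \frac{1}{w}$ ($c{\left(w \right)} = 1 \frac{1}{w} + \frac{0}{5} = \frac{1}{w} + 0 \cdot \frac{1}{5} = \frac{1}{w} + 0 = \frac{1}{w}$)
$c{\left(I{\left(g{\left(-3 \right)} \right)} \right)} L = \frac{1}{-8 - 2 \cdot 0^{3} + 12 \cdot 0^{2}} \cdot 1 = \frac{1}{-8 - 0 + 12 \cdot 0} \cdot 1 = \frac{1}{-8 + 0 + 0} \cdot 1 = \frac{1}{-8} \cdot 1 = \left(- \frac{1}{8}\right) 1 = - \frac{1}{8}$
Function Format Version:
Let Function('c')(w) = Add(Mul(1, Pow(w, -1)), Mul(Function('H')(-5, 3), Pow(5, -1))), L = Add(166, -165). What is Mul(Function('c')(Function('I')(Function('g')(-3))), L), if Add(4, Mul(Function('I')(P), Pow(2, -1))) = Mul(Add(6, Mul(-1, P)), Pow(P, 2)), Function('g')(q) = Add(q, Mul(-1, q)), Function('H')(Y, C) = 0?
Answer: Rational(-1, 8) ≈ -0.12500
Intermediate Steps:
Function('g')(q) = 0
Function('I')(P) = Add(-8, Mul(2, Pow(P, 2), Add(6, Mul(-1, P)))) (Function('I')(P) = Add(-8, Mul(2, Mul(Add(6, Mul(-1, P)), Pow(P, 2)))) = Add(-8, Mul(2, Mul(Pow(P, 2), Add(6, Mul(-1, P))))) = Add(-8, Mul(2, Pow(P, 2), Add(6, Mul(-1, P)))))
L = 1
Function('c')(w) = Pow(w, -1) (Function('c')(w) = Add(Mul(1, Pow(w, -1)), Mul(0, Pow(5, -1))) = Add(Pow(w, -1), Mul(0, Rational(1, 5))) = Add(Pow(w, -1), 0) = Pow(w, -1))
Mul(Function('c')(Function('I')(Function('g')(-3))), L) = Mul(Pow(Add(-8, Mul(-2, Pow(0, 3)), Mul(12, Pow(0, 2))), -1), 1) = Mul(Pow(Add(-8, Mul(-2, 0), Mul(12, 0)), -1), 1) = Mul(Pow(Add(-8, 0, 0), -1), 1) = Mul(Pow(-8, -1), 1) = Mul(Rational(-1, 8), 1) = Rational(-1, 8)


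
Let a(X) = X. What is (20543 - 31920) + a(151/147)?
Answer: -1672268/147 ≈ -11376.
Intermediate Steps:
(20543 - 31920) + a(151/147) = (20543 - 31920) + 151/147 = -11377 + 151*(1/147) = -11377 + 151/147 = -1672268/147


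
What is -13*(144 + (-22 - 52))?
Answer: -910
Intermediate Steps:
-13*(144 + (-22 - 52)) = -13*(144 - 74) = -13*70 = -910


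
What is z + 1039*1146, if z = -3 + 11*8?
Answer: 1190779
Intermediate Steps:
z = 85 (z = -3 + 88 = 85)
z + 1039*1146 = 85 + 1039*1146 = 85 + 1190694 = 1190779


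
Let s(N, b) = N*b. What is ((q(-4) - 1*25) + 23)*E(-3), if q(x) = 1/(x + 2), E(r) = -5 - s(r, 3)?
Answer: -10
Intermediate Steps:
E(r) = -5 - 3*r (E(r) = -5 - r*3 = -5 - 3*r)
q(x) = 1/(2 + x)
((q(-4) - 1*25) + 23)*E(-3) = ((1/(2 - 4) - 1*25) + 23)*(-5 - 3*(-3)) = ((1/(-2) - 25) + 23)*(-5 + 9) = ((-1/2 - 25) + 23)*4 = (-51/2 + 23)*4 = -5/2*4 = -10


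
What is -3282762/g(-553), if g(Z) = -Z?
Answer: -468966/79 ≈ -5936.3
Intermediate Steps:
-3282762/g(-553) = -3282762/((-1*(-553))) = -3282762/553 = -3282762*1/553 = -468966/79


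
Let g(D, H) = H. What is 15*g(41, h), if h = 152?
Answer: 2280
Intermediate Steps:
15*g(41, h) = 15*152 = 2280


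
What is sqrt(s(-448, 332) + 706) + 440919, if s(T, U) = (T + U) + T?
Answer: 440919 + sqrt(142) ≈ 4.4093e+5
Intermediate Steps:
s(T, U) = U + 2*T
sqrt(s(-448, 332) + 706) + 440919 = sqrt((332 + 2*(-448)) + 706) + 440919 = sqrt((332 - 896) + 706) + 440919 = sqrt(-564 + 706) + 440919 = sqrt(142) + 440919 = 440919 + sqrt(142)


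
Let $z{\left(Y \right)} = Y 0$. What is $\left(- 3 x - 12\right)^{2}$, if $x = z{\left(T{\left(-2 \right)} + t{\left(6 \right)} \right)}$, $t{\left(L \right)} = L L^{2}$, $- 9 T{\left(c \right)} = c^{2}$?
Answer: $144$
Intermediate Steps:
$T{\left(c \right)} = - \frac{c^{2}}{9}$
$t{\left(L \right)} = L^{3}$
$z{\left(Y \right)} = 0$
$x = 0$
$\left(- 3 x - 12\right)^{2} = \left(\left(-3\right) 0 - 12\right)^{2} = \left(0 - 12\right)^{2} = \left(-12\right)^{2} = 144$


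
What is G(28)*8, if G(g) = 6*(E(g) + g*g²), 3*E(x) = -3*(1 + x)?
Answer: 1052304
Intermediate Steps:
E(x) = -1 - x (E(x) = (-3*(1 + x))/3 = (-3 - 3*x)/3 = -1 - x)
G(g) = -6 - 6*g + 6*g³ (G(g) = 6*((-1 - g) + g*g²) = 6*((-1 - g) + g³) = 6*(-1 + g³ - g) = -6 - 6*g + 6*g³)
G(28)*8 = (-6 - 6*28 + 6*28³)*8 = (-6 - 168 + 6*21952)*8 = (-6 - 168 + 131712)*8 = 131538*8 = 1052304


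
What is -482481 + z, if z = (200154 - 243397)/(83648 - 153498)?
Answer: -33701254607/69850 ≈ -4.8248e+5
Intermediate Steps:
z = 43243/69850 (z = -43243/(-69850) = -43243*(-1/69850) = 43243/69850 ≈ 0.61908)
-482481 + z = -482481 + 43243/69850 = -33701254607/69850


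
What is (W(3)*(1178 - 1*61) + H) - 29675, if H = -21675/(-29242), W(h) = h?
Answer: -769744733/29242 ≈ -26323.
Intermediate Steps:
H = 21675/29242 (H = -21675*(-1/29242) = 21675/29242 ≈ 0.74123)
(W(3)*(1178 - 1*61) + H) - 29675 = (3*(1178 - 1*61) + 21675/29242) - 29675 = (3*(1178 - 61) + 21675/29242) - 29675 = (3*1117 + 21675/29242) - 29675 = (3351 + 21675/29242) - 29675 = 98011617/29242 - 29675 = -769744733/29242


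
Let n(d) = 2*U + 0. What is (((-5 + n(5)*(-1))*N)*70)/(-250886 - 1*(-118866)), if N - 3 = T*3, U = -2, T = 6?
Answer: 21/1886 ≈ 0.011135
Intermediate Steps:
n(d) = -4 (n(d) = 2*(-2) + 0 = -4 + 0 = -4)
N = 21 (N = 3 + 6*3 = 3 + 18 = 21)
(((-5 + n(5)*(-1))*N)*70)/(-250886 - 1*(-118866)) = (((-5 - 4*(-1))*21)*70)/(-250886 - 1*(-118866)) = (((-5 + 4)*21)*70)/(-250886 + 118866) = (-1*21*70)/(-132020) = -21*70*(-1/132020) = -1470*(-1/132020) = 21/1886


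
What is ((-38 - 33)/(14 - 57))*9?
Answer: 639/43 ≈ 14.860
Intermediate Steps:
((-38 - 33)/(14 - 57))*9 = -71/(-43)*9 = -71*(-1/43)*9 = (71/43)*9 = 639/43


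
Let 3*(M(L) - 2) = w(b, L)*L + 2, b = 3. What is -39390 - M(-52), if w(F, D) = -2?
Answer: -118282/3 ≈ -39427.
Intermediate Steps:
M(L) = 8/3 - 2*L/3 (M(L) = 2 + (-2*L + 2)/3 = 2 + (2 - 2*L)/3 = 2 + (⅔ - 2*L/3) = 8/3 - 2*L/3)
-39390 - M(-52) = -39390 - (8/3 - ⅔*(-52)) = -39390 - (8/3 + 104/3) = -39390 - 1*112/3 = -39390 - 112/3 = -118282/3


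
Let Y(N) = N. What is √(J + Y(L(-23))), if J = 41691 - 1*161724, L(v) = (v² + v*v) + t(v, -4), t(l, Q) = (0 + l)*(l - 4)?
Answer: 59*I*√34 ≈ 344.03*I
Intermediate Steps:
t(l, Q) = l*(-4 + l)
L(v) = 2*v² + v*(-4 + v) (L(v) = (v² + v*v) + v*(-4 + v) = (v² + v²) + v*(-4 + v) = 2*v² + v*(-4 + v))
J = -120033 (J = 41691 - 161724 = -120033)
√(J + Y(L(-23))) = √(-120033 - 23*(-4 + 3*(-23))) = √(-120033 - 23*(-4 - 69)) = √(-120033 - 23*(-73)) = √(-120033 + 1679) = √(-118354) = 59*I*√34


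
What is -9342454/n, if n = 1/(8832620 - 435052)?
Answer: -78453892751872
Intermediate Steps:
n = 1/8397568 ≈ 1.1908e-7
-9342454/n = -9342454/1/8397568 = -9342454*8397568 = -78453892751872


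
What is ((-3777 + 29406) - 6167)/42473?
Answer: 19462/42473 ≈ 0.45822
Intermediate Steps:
((-3777 + 29406) - 6167)/42473 = (25629 - 6167)*(1/42473) = 19462*(1/42473) = 19462/42473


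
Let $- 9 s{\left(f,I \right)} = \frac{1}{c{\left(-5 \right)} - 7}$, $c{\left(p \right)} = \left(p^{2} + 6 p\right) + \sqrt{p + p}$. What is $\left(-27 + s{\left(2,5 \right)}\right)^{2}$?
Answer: $\frac{5 \left(283338 \sqrt{10} + 1581347 i\right)}{162 \left(12 \sqrt{10} + 67 i\right)} \approx 728.53 - 0.12317 i$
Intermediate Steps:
$c{\left(p \right)} = p^{2} + 6 p + \sqrt{2} \sqrt{p}$ ($c{\left(p \right)} = \left(p^{2} + 6 p\right) + \sqrt{2 p} = \left(p^{2} + 6 p\right) + \sqrt{2} \sqrt{p} = p^{2} + 6 p + \sqrt{2} \sqrt{p}$)
$s{\left(f,I \right)} = - \frac{1}{9 \left(-12 + i \sqrt{10}\right)}$ ($s{\left(f,I \right)} = - \frac{1}{9 \left(\left(\left(-5\right)^{2} + 6 \left(-5\right) + \sqrt{2} \sqrt{-5}\right) - 7\right)} = - \frac{1}{9 \left(\left(25 - 30 + \sqrt{2} i \sqrt{5}\right) - 7\right)} = - \frac{1}{9 \left(\left(25 - 30 + i \sqrt{10}\right) - 7\right)} = - \frac{1}{9 \left(\left(-5 + i \sqrt{10}\right) - 7\right)} = - \frac{1}{9 \left(-12 + i \sqrt{10}\right)}$)
$\left(-27 + s{\left(2,5 \right)}\right)^{2} = \left(-27 + \left(\frac{2}{231} + \frac{i \sqrt{10}}{1386}\right)\right)^{2} = \left(- \frac{6235}{231} + \frac{i \sqrt{10}}{1386}\right)^{2}$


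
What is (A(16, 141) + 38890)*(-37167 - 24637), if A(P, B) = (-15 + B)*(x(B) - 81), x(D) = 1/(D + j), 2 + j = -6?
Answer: -33684045256/19 ≈ -1.7728e+9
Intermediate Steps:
j = -8 (j = -2 - 6 = -8)
x(D) = 1/(-8 + D) (x(D) = 1/(D - 8) = 1/(-8 + D))
A(P, B) = (-81 + 1/(-8 + B))*(-15 + B) (A(P, B) = (-15 + B)*(1/(-8 + B) - 81) = (-15 + B)*(-81 + 1/(-8 + B)) = (-81 + 1/(-8 + B))*(-15 + B))
(A(16, 141) + 38890)*(-37167 - 24637) = ((-9735 - 81*141² + 1864*141)/(-8 + 141) + 38890)*(-37167 - 24637) = ((-9735 - 81*19881 + 262824)/133 + 38890)*(-61804) = ((-9735 - 1610361 + 262824)/133 + 38890)*(-61804) = ((1/133)*(-1357272) + 38890)*(-61804) = (-193896/19 + 38890)*(-61804) = (545014/19)*(-61804) = -33684045256/19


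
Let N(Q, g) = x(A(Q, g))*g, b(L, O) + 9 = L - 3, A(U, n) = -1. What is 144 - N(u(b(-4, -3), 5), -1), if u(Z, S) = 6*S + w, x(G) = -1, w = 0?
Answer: 143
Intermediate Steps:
b(L, O) = -12 + L (b(L, O) = -9 + (L - 3) = -9 + (-3 + L) = -12 + L)
u(Z, S) = 6*S (u(Z, S) = 6*S + 0 = 6*S)
N(Q, g) = -g
144 - N(u(b(-4, -3), 5), -1) = 144 - (-1)*(-1) = 144 - 1*1 = 144 - 1 = 143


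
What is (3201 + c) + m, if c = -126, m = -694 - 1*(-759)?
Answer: 3140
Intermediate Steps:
m = 65 (m = -694 + 759 = 65)
(3201 + c) + m = (3201 - 126) + 65 = 3075 + 65 = 3140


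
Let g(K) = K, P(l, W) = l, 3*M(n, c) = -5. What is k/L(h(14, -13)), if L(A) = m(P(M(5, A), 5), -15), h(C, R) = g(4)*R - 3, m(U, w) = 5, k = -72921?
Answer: -72921/5 ≈ -14584.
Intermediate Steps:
M(n, c) = -5/3 (M(n, c) = (⅓)*(-5) = -5/3)
h(C, R) = -3 + 4*R (h(C, R) = 4*R - 3 = -3 + 4*R)
L(A) = 5
k/L(h(14, -13)) = -72921/5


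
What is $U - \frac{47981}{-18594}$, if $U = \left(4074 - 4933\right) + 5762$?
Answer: $\frac{91214363}{18594} \approx 4905.6$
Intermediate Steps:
$U = 4903$ ($U = -859 + 5762 = 4903$)
$U - \frac{47981}{-18594} = 4903 - \frac{47981}{-18594} = 4903 - - \frac{47981}{18594} = 4903 + \frac{47981}{18594} = \frac{91214363}{18594}$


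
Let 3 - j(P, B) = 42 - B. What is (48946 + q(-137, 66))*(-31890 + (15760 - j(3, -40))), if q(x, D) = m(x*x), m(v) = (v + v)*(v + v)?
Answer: -22618272909890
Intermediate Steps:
j(P, B) = -39 + B (j(P, B) = 3 - (42 - B) = 3 + (-42 + B) = -39 + B)
m(v) = 4*v² (m(v) = (2*v)*(2*v) = 4*v²)
q(x, D) = 4*x⁴ (q(x, D) = 4*(x*x)² = 4*(x²)² = 4*x⁴)
(48946 + q(-137, 66))*(-31890 + (15760 - j(3, -40))) = (48946 + 4*(-137)⁴)*(-31890 + (15760 - (-39 - 40))) = (48946 + 4*352275361)*(-31890 + (15760 - 1*(-79))) = (48946 + 1409101444)*(-31890 + (15760 + 79)) = 1409150390*(-31890 + 15839) = 1409150390*(-16051) = -22618272909890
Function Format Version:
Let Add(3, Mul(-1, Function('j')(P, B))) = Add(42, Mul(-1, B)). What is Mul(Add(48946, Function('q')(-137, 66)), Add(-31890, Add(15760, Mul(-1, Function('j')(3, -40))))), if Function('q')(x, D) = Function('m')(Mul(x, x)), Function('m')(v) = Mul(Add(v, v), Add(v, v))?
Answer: -22618272909890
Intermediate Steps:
Function('j')(P, B) = Add(-39, B) (Function('j')(P, B) = Add(3, Mul(-1, Add(42, Mul(-1, B)))) = Add(3, Add(-42, B)) = Add(-39, B))
Function('m')(v) = Mul(4, Pow(v, 2)) (Function('m')(v) = Mul(Mul(2, v), Mul(2, v)) = Mul(4, Pow(v, 2)))
Function('q')(x, D) = Mul(4, Pow(x, 4)) (Function('q')(x, D) = Mul(4, Pow(Mul(x, x), 2)) = Mul(4, Pow(Pow(x, 2), 2)) = Mul(4, Pow(x, 4)))
Mul(Add(48946, Function('q')(-137, 66)), Add(-31890, Add(15760, Mul(-1, Function('j')(3, -40))))) = Mul(Add(48946, Mul(4, Pow(-137, 4))), Add(-31890, Add(15760, Mul(-1, Add(-39, -40))))) = Mul(Add(48946, Mul(4, 352275361)), Add(-31890, Add(15760, Mul(-1, -79)))) = Mul(Add(48946, 1409101444), Add(-31890, Add(15760, 79))) = Mul(1409150390, Add(-31890, 15839)) = Mul(1409150390, -16051) = -22618272909890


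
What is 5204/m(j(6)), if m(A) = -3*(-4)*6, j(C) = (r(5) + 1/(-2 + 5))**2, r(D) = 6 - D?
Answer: 1301/18 ≈ 72.278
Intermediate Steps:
j(C) = 16/9 (j(C) = ((6 - 1*5) + 1/(-2 + 5))**2 = ((6 - 5) + 1/3)**2 = (1 + 1/3)**2 = (4/3)**2 = 16/9)
m(A) = 72 (m(A) = 12*6 = 72)
5204/m(j(6)) = 5204/72 = 5204*(1/72) = 1301/18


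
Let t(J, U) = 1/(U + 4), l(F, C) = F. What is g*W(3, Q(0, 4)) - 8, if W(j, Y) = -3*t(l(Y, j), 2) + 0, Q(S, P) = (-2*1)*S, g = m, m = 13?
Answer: -29/2 ≈ -14.500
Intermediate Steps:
g = 13
t(J, U) = 1/(4 + U)
Q(S, P) = -2*S
W(j, Y) = -½ (W(j, Y) = -3/(4 + 2) + 0 = -3/6 + 0 = -3*⅙ + 0 = -½ + 0 = -½)
g*W(3, Q(0, 4)) - 8 = 13*(-½) - 8 = -13/2 - 8 = -29/2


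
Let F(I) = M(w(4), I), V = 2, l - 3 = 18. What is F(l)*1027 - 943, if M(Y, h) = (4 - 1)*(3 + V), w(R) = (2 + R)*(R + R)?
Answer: 14462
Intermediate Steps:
l = 21 (l = 3 + 18 = 21)
w(R) = 2*R*(2 + R) (w(R) = (2 + R)*(2*R) = 2*R*(2 + R))
M(Y, h) = 15 (M(Y, h) = (4 - 1)*(3 + 2) = 3*5 = 15)
F(I) = 15
F(l)*1027 - 943 = 15*1027 - 943 = 15405 - 943 = 14462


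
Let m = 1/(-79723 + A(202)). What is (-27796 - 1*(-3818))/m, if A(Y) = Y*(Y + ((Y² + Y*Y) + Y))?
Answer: -395318116578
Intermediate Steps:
A(Y) = Y*(2*Y + 2*Y²) (A(Y) = Y*(Y + ((Y² + Y²) + Y)) = Y*(Y + (2*Y² + Y)) = Y*(Y + (Y + 2*Y²)) = Y*(2*Y + 2*Y²))
m = 1/16486701 (m = 1/(-79723 + 2*202²*(1 + 202)) = 1/(-79723 + 2*40804*203) = 1/(-79723 + 16566424) = 1/16486701 ≈ 6.0655e-8)
(-27796 - 1*(-3818))/m = (-27796 - 1*(-3818))/(1/16486701) = (-27796 + 3818)*16486701 = -23978*16486701 = -395318116578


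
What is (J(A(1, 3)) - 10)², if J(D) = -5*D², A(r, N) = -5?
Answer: 18225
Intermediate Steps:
(J(A(1, 3)) - 10)² = (-5*(-5)² - 10)² = (-5*25 - 10)² = (-125 - 10)² = (-135)² = 18225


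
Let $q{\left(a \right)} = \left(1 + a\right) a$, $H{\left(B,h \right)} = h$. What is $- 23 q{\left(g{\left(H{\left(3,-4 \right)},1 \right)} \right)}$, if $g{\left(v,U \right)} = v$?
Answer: $-276$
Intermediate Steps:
$q{\left(a \right)} = a \left(1 + a\right)$
$- 23 q{\left(g{\left(H{\left(3,-4 \right)},1 \right)} \right)} = - 23 \left(- 4 \left(1 - 4\right)\right) = - 23 \left(\left(-4\right) \left(-3\right)\right) = \left(-23\right) 12 = -276$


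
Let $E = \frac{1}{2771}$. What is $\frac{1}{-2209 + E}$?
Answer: $- \frac{2771}{6121138} \approx -0.00045269$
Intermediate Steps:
$E = \frac{1}{2771} \approx 0.00036088$
$\frac{1}{-2209 + E} = \frac{1}{-2209 + \frac{1}{2771}} = \frac{1}{- \frac{6121138}{2771}} = - \frac{2771}{6121138}$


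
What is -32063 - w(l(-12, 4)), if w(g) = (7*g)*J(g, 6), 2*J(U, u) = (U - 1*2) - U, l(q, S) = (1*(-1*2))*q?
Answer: -31895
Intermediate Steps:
l(q, S) = -2*q (l(q, S) = (1*(-2))*q = -2*q)
J(U, u) = -1 (J(U, u) = ((U - 1*2) - U)/2 = ((U - 2) - U)/2 = ((-2 + U) - U)/2 = (½)*(-2) = -1)
w(g) = -7*g (w(g) = (7*g)*(-1) = -7*g)
-32063 - w(l(-12, 4)) = -32063 - (-7)*(-2*(-12)) = -32063 - (-7)*24 = -32063 - 1*(-168) = -32063 + 168 = -31895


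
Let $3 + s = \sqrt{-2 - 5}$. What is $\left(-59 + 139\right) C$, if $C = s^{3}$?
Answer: $2880 + 1600 i \sqrt{7} \approx 2880.0 + 4233.2 i$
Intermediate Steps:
$s = -3 + i \sqrt{7}$ ($s = -3 + \sqrt{-2 - 5} = -3 + \sqrt{-7} = -3 + i \sqrt{7} \approx -3.0 + 2.6458 i$)
$C = \left(-3 + i \sqrt{7}\right)^{3} \approx 36.0 + 52.915 i$
$\left(-59 + 139\right) C = \left(-59 + 139\right) \left(36 + 20 i \sqrt{7}\right) = 80 \left(36 + 20 i \sqrt{7}\right) = 2880 + 1600 i \sqrt{7}$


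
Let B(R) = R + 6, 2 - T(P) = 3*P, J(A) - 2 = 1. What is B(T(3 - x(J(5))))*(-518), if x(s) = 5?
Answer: -7252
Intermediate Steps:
J(A) = 3 (J(A) = 2 + 1 = 3)
T(P) = 2 - 3*P
B(R) = 6 + R
B(T(3 - x(J(5))))*(-518) = (6 + (2 - 3*(3 - 1*5)))*(-518) = (6 + (2 - 3*(3 - 5)))*(-518) = (6 + (2 - 3*(-2)))*(-518) = (6 + (2 + 6))*(-518) = (6 + 8)*(-518) = 14*(-518) = -7252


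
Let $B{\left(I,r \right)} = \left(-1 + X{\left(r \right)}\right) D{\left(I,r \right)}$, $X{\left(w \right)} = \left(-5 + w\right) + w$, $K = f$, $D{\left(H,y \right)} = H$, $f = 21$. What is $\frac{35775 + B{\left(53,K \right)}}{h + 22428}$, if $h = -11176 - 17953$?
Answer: $- \frac{37683}{6701} \approx -5.6235$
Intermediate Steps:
$K = 21$
$X{\left(w \right)} = -5 + 2 w$
$B{\left(I,r \right)} = I \left(-6 + 2 r\right)$ ($B{\left(I,r \right)} = \left(-1 + \left(-5 + 2 r\right)\right) I = \left(-6 + 2 r\right) I = I \left(-6 + 2 r\right)$)
$h = -29129$
$\frac{35775 + B{\left(53,K \right)}}{h + 22428} = \frac{35775 + 2 \cdot 53 \left(-3 + 21\right)}{-29129 + 22428} = \frac{35775 + 2 \cdot 53 \cdot 18}{-6701} = \left(35775 + 1908\right) \left(- \frac{1}{6701}\right) = 37683 \left(- \frac{1}{6701}\right) = - \frac{37683}{6701}$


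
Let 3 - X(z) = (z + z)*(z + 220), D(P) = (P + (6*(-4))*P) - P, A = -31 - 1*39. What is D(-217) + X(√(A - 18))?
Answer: 5387 - 880*I*√22 ≈ 5387.0 - 4127.6*I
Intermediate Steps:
A = -70 (A = -31 - 39 = -70)
D(P) = -24*P (D(P) = (P - 24*P) - P = -23*P - P = -24*P)
X(z) = 3 - 2*z*(220 + z) (X(z) = 3 - (z + z)*(z + 220) = 3 - 2*z*(220 + z))
D(-217) + X(√(A - 18)) = -24*(-217) + (3 - 440*√(-70 - 18) - 2*(√(-70 - 18))²) = 5208 + (3 - 880*I*√22 - 2*(√(-88))²) = 5208 + (3 - 880*I*√22 - 2*(2*I*√22)²) = 5208 + (3 - 880*I*√22 - 2*(-88)) = 5208 + (3 - 880*I*√22 + 176) = 5208 + (179 - 880*I*√22) = 5387 - 880*I*√22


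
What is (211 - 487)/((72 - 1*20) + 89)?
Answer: -92/47 ≈ -1.9574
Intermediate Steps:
(211 - 487)/((72 - 1*20) + 89) = -276/((72 - 20) + 89) = -276/(52 + 89) = -276/141 = -276*1/141 = -92/47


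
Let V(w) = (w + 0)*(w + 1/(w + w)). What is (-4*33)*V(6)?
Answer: -4818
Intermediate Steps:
V(w) = w*(w + 1/(2*w))
(-4*33)*V(6) = (-4*33)*(½ + 6²) = -132*(½ + 36) = -132*73/2 = -4818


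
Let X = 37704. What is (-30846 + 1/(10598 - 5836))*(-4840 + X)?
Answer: -2413674313232/2381 ≈ -1.0137e+9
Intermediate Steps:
(-30846 + 1/(10598 - 5836))*(-4840 + X) = (-30846 + 1/(10598 - 5836))*(-4840 + 37704) = (-30846 + 1/4762)*32864 = -146888651/4762*32864 = -2413674313232/2381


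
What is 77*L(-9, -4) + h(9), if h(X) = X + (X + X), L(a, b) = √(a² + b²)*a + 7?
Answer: 566 - 693*√97 ≈ -6259.3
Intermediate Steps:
L(a, b) = 7 + a*√(a² + b²) (L(a, b) = a*√(a² + b²) + 7 = 7 + a*√(a² + b²))
h(X) = 3*X (h(X) = X + 2*X = 3*X)
77*L(-9, -4) + h(9) = 77*(7 - 9*√((-9)² + (-4)²)) + 3*9 = 77*(7 - 9*√(81 + 16)) + 27 = 77*(7 - 9*√97) + 27 = (539 - 693*√97) + 27 = 566 - 693*√97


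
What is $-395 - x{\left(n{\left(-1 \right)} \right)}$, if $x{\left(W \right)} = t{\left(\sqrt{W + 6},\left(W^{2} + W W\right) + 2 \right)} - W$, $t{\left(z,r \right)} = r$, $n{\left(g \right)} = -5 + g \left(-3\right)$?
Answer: $-407$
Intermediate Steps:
$n{\left(g \right)} = -5 - 3 g$
$x{\left(W \right)} = 2 - W + 2 W^{2}$ ($x{\left(W \right)} = \left(\left(W^{2} + W W\right) + 2\right) - W = \left(\left(W^{2} + W^{2}\right) + 2\right) - W = \left(2 W^{2} + 2\right) - W = \left(2 + 2 W^{2}\right) - W = 2 - W + 2 W^{2}$)
$-395 - x{\left(n{\left(-1 \right)} \right)} = -395 - \left(2 - \left(-5 - -3\right) + 2 \left(-5 - -3\right)^{2}\right) = -395 - \left(2 - \left(-5 + 3\right) + 2 \left(-5 + 3\right)^{2}\right) = -395 - \left(2 - -2 + 2 \left(-2\right)^{2}\right) = -395 - \left(2 + 2 + 2 \cdot 4\right) = -395 - \left(2 + 2 + 8\right) = -395 - 12 = -407$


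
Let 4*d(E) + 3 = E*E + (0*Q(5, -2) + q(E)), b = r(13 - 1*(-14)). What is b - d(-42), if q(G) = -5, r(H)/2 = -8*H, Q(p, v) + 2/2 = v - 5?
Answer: -871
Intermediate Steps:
Q(p, v) = -6 + v (Q(p, v) = -1 + (v - 5) = -1 + (-5 + v) = -6 + v)
r(H) = -16*H (r(H) = 2*(-8*H) = -16*H)
b = -432 (b = -16*(13 - 1*(-14)) = -16*(13 + 14) = -16*27 = -432)
d(E) = -2 + E²/4 (d(E) = -¾ + (E*E + (0*(-6 - 2) - 5))/4 = -¾ + (E² + (0*(-8) - 5))/4 = -¾ + (E² + (0 - 5))/4 = -¾ + (E² - 5)/4 = -¾ + (-5 + E²)/4 = -¾ + (-5/4 + E²/4) = -2 + E²/4)
b - d(-42) = -432 - (-2 + (¼)*(-42)²) = -432 - (-2 + (¼)*1764) = -432 - (-2 + 441) = -432 - 1*439 = -432 - 439 = -871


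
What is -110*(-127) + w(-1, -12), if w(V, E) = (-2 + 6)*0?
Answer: 13970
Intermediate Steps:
w(V, E) = 0 (w(V, E) = 4*0 = 0)
-110*(-127) + w(-1, -12) = -110*(-127) + 0 = 13970 + 0 = 13970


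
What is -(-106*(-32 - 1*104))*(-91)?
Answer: 1311856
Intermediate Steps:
-(-106*(-32 - 1*104))*(-91) = -(-106*(-32 - 104))*(-91) = -(-106*(-136))*(-91) = -14416*(-91) = -1*(-1311856) = 1311856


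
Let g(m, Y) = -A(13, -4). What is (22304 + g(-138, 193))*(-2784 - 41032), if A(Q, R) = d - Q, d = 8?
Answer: -977491144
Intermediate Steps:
A(Q, R) = 8 - Q
g(m, Y) = 5 (g(m, Y) = -(8 - 1*13) = -(8 - 13) = -1*(-5) = 5)
(22304 + g(-138, 193))*(-2784 - 41032) = (22304 + 5)*(-2784 - 41032) = 22309*(-43816) = -977491144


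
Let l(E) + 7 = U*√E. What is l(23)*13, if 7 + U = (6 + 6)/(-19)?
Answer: -91 - 1885*√23/19 ≈ -566.80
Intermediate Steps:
U = -145/19 (U = -7 + (6 + 6)/(-19) = -7 + 12*(-1/19) = -7 - 12/19 = -145/19 ≈ -7.6316)
l(E) = -7 - 145*√E/19
l(23)*13 = (-7 - 145*√23/19)*13 = -91 - 1885*√23/19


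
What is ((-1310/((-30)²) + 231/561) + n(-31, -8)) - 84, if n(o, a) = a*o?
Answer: 249323/1530 ≈ 162.96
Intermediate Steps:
((-1310/((-30)²) + 231/561) + n(-31, -8)) - 84 = ((-1310/((-30)²) + 231/561) - 8*(-31)) - 84 = ((-1310/900 + 231*(1/561)) + 248) - 84 = ((-1310*1/900 + 7/17) + 248) - 84 = ((-131/90 + 7/17) + 248) - 84 = (-1597/1530 + 248) - 84 = 377843/1530 - 84 = 249323/1530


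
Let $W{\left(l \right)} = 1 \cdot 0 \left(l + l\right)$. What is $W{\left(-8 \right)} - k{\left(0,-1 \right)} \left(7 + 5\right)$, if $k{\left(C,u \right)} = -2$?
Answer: $24$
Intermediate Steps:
$W{\left(l \right)} = 0$ ($W{\left(l \right)} = 0 \cdot 2 l = 0$)
$W{\left(-8 \right)} - k{\left(0,-1 \right)} \left(7 + 5\right) = 0 - - 2 \left(7 + 5\right) = 0 - \left(-2\right) 12 = 0 - -24 = 0 + 24 = 24$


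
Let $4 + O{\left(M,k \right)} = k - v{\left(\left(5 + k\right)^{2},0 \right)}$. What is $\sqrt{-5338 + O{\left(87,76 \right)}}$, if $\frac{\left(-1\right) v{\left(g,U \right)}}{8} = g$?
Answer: $\sqrt{47222} \approx 217.31$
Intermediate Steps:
$v{\left(g,U \right)} = - 8 g$
$O{\left(M,k \right)} = -4 + k + 8 \left(5 + k\right)^{2}$ ($O{\left(M,k \right)} = -4 + \left(k - - 8 \left(5 + k\right)^{2}\right) = -4 + \left(k + 8 \left(5 + k\right)^{2}\right) = -4 + k + 8 \left(5 + k\right)^{2}$)
$\sqrt{-5338 + O{\left(87,76 \right)}} = \sqrt{-5338 + \left(-4 + 76 + 8 \left(5 + 76\right)^{2}\right)} = \sqrt{-5338 + \left(-4 + 76 + 8 \cdot 81^{2}\right)} = \sqrt{-5338 + \left(-4 + 76 + 8 \cdot 6561\right)} = \sqrt{-5338 + \left(-4 + 76 + 52488\right)} = \sqrt{-5338 + 52560} = \sqrt{47222}$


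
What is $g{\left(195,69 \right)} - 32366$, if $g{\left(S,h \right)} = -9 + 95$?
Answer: $-32280$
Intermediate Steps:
$g{\left(S,h \right)} = 86$
$g{\left(195,69 \right)} - 32366 = 86 - 32366 = -32280$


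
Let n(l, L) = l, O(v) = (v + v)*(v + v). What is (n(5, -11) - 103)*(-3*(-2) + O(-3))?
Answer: -4116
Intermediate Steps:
O(v) = 4*v² (O(v) = (2*v)*(2*v) = 4*v²)
(n(5, -11) - 103)*(-3*(-2) + O(-3)) = (5 - 103)*(-3*(-2) + 4*(-3)²) = -98*(6 + 4*9) = -98*(6 + 36) = -98*42 = -4116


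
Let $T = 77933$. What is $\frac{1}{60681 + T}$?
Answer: $\frac{1}{138614} \approx 7.2143 \cdot 10^{-6}$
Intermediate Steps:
$\frac{1}{60681 + T} = \frac{1}{60681 + 77933} = \frac{1}{138614}$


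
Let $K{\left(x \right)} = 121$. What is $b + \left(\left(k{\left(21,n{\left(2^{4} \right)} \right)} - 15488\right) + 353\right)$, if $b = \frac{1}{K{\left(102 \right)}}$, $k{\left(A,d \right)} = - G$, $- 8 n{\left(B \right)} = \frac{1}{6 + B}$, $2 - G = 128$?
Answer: $- \frac{1816088}{121} \approx -15009.0$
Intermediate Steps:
$G = -126$ ($G = 2 - 128 = -126$)
$n{\left(B \right)} = - \frac{1}{8 \left(6 + B\right)}$
$k{\left(A,d \right)} = 126$ ($k{\left(A,d \right)} = \left(-1\right) \left(-126\right) = 126$)
$b = \frac{1}{121} \approx 0.0082645$
$b + \left(\left(k{\left(21,n{\left(2^{4} \right)} \right)} - 15488\right) + 353\right) = \frac{1}{121} + \left(\left(126 - 15488\right) + 353\right) = \frac{1}{121} + \left(-15362 + 353\right) = \frac{1}{121} - 15009 = - \frac{1816088}{121}$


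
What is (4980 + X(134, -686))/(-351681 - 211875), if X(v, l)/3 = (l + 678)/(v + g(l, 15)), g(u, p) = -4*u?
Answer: -85312/9654251 ≈ -0.0088367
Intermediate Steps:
X(v, l) = 3*(678 + l)/(v - 4*l) (X(v, l) = 3*((l + 678)/(v - 4*l)) = 3*((678 + l)/(v - 4*l)) = 3*(678 + l)/(v - 4*l))
(4980 + X(134, -686))/(-351681 - 211875) = (4980 + 3*(678 - 686)/(134 - 4*(-686)))/(-351681 - 211875) = (4980 + 3*(-8)/(134 + 2744))/(-563556) = (4980 + 3*(-8)/2878)*(-1/563556) = (4980 + 3*(1/2878)*(-8))*(-1/563556) = (4980 - 12/1439)*(-1/563556) = (7166208/1439)*(-1/563556) = -85312/9654251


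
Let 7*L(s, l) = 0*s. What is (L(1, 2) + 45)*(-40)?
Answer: -1800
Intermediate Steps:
L(s, l) = 0 (L(s, l) = (0*s)/7 = (⅐)*0 = 0)
(L(1, 2) + 45)*(-40) = (0 + 45)*(-40) = 45*(-40) = -1800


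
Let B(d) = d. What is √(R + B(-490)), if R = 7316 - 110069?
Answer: 49*I*√43 ≈ 321.31*I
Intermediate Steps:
R = -102753
√(R + B(-490)) = √(-102753 - 490) = √(-103243) = 49*I*√43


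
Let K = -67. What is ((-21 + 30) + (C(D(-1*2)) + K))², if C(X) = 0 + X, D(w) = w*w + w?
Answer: 3136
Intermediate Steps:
D(w) = w + w² (D(w) = w² + w = w + w²)
C(X) = X
((-21 + 30) + (C(D(-1*2)) + K))² = ((-21 + 30) + ((-1*2)*(1 - 1*2) - 67))² = (9 + (-2*(1 - 2) - 67))² = (9 + (-2*(-1) - 67))² = (9 + (2 - 67))² = (9 - 65)² = (-56)² = 3136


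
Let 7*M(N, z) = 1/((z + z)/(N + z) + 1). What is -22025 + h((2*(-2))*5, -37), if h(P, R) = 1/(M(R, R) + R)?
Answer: -11386939/517 ≈ -22025.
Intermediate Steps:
M(N, z) = 1/(7*(1 + 2*z/(N + z))) (M(N, z) = 1/(7*((z + z)/(N + z) + 1)) = 1/(7*((2*z)/(N + z) + 1)) = 1/(7*(2*z/(N + z) + 1)) = 1/(7*(1 + 2*z/(N + z))))
h(P, R) = 1/(1/14 + R) (h(P, R) = 1/((R + R)/(7*(R + 3*R)) + R) = 1/((2*R)/(7*((4*R))) + R) = 1/((1/(4*R))*(2*R)/7 + R) = 1/(1/14 + R))
-22025 + h((2*(-2))*5, -37) = -22025 + 14/(1 + 14*(-37)) = -22025 + 14/(1 - 518) = -22025 + 14/(-517) = -22025 + 14*(-1/517) = -22025 - 14/517 = -11386939/517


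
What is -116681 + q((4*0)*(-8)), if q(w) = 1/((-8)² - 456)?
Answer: -45738953/392 ≈ -1.1668e+5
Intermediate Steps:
q(w) = -1/392 (q(w) = 1/(64 - 456) = 1/(-392) = -1/392)
-116681 + q((4*0)*(-8)) = -116681 - 1/392 = -45738953/392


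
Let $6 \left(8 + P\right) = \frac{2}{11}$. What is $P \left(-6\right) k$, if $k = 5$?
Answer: $\frac{2630}{11} \approx 239.09$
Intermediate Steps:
$P = - \frac{263}{33}$ ($P = -8 + \frac{2 \cdot \frac{1}{11}}{6} = -8 + \frac{1}{6} \cdot \frac{2}{11} = -8 + \frac{1}{33} = - \frac{263}{33} \approx -7.9697$)
$P \left(-6\right) k = \left(- \frac{263}{33}\right) \left(-6\right) 5 = \frac{526}{11} \cdot 5 = \frac{2630}{11}$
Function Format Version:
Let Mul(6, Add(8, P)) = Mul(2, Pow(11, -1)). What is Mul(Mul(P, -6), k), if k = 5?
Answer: Rational(2630, 11) ≈ 239.09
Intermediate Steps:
P = Rational(-263, 33) (P = Add(-8, Mul(Rational(1, 6), Mul(2, Pow(11, -1)))) = Add(-8, Mul(Rational(1, 6), Mul(2, Rational(1, 11)))) = Add(-8, Mul(Rational(1, 6), Rational(2, 11))) = Add(-8, Rational(1, 33)) = Rational(-263, 33) ≈ -7.9697)
Mul(Mul(P, -6), k) = Mul(Mul(Rational(-263, 33), -6), 5) = Mul(Rational(526, 11), 5) = Rational(2630, 11)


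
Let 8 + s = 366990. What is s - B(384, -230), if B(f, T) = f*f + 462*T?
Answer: 325786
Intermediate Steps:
s = 366982 (s = -8 + 366990 = 366982)
B(f, T) = f² + 462*T
s - B(384, -230) = 366982 - (384² + 462*(-230)) = 366982 - (147456 - 106260) = 366982 - 1*41196 = 366982 - 41196 = 325786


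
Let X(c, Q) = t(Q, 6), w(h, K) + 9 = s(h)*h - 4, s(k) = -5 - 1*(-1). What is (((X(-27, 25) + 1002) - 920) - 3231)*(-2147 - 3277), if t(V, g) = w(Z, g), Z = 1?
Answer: 17172384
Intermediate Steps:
s(k) = -4 (s(k) = -5 + 1 = -4)
w(h, K) = -13 - 4*h (w(h, K) = -9 + (-4*h - 4) = -9 + (-4 - 4*h) = -13 - 4*h)
t(V, g) = -17 (t(V, g) = -13 - 4*1 = -13 - 4 = -17)
X(c, Q) = -17
(((X(-27, 25) + 1002) - 920) - 3231)*(-2147 - 3277) = (((-17 + 1002) - 920) - 3231)*(-2147 - 3277) = ((985 - 920) - 3231)*(-5424) = (65 - 3231)*(-5424) = -3166*(-5424) = 17172384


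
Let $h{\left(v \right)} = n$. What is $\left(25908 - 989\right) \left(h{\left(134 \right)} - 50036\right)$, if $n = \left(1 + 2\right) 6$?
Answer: $-1246398542$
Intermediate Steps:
$n = 18$ ($n = 3 \cdot 6 = 18$)
$h{\left(v \right)} = 18$
$\left(25908 - 989\right) \left(h{\left(134 \right)} - 50036\right) = \left(25908 - 989\right) \left(18 - 50036\right) = 24919 \left(-50018\right) = -1246398542$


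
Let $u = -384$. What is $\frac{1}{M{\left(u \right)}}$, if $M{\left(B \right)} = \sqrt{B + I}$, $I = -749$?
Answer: $- \frac{i \sqrt{1133}}{1133} \approx - 0.029709 i$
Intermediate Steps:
$M{\left(B \right)} = \sqrt{-749 + B}$ ($M{\left(B \right)} = \sqrt{B - 749} = \sqrt{-749 + B}$)
$\frac{1}{M{\left(u \right)}} = \frac{1}{\sqrt{-749 - 384}} = \frac{1}{\sqrt{-1133}} = \frac{1}{i \sqrt{1133}} = - \frac{i \sqrt{1133}}{1133}$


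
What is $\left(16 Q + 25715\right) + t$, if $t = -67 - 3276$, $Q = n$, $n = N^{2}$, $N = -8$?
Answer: $23396$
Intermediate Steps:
$n = 64$ ($n = \left(-8\right)^{2} = 64$)
$Q = 64$
$t = -3343$ ($t = -67 - 3276 = -3343$)
$\left(16 Q + 25715\right) + t = \left(16 \cdot 64 + 25715\right) - 3343 = \left(1024 + 25715\right) - 3343 = 26739 - 3343 = 23396$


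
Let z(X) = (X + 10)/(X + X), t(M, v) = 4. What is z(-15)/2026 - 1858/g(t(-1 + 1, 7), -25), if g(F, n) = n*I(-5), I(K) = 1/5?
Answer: 22585853/60780 ≈ 371.60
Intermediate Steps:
I(K) = ⅕
g(F, n) = n/5 (g(F, n) = n*(⅕) = n/5)
z(X) = (10 + X)/(2*X) (z(X) = (10 + X)/((2*X)) = (10 + X)*(1/(2*X)) = (10 + X)/(2*X))
z(-15)/2026 - 1858/g(t(-1 + 1, 7), -25) = ((½)*(10 - 15)/(-15))/2026 - 1858/((⅕)*(-25)) = ((½)*(-1/15)*(-5))*(1/2026) - 1858/(-5) = (⅙)*(1/2026) - 1858*(-⅕) = 1/12156 + 1858/5 = 22585853/60780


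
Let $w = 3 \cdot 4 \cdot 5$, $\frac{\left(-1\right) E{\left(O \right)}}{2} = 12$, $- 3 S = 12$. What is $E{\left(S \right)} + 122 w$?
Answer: $7296$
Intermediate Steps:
$S = -4$ ($S = \left(- \frac{1}{3}\right) 12 = -4$)
$E{\left(O \right)} = -24$ ($E{\left(O \right)} = \left(-2\right) 12 = -24$)
$w = 60$ ($w = 12 \cdot 5 = 60$)
$E{\left(S \right)} + 122 w = -24 + 122 \cdot 60 = -24 + 7320 = 7296$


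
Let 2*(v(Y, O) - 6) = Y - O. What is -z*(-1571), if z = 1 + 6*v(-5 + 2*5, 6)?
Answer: 53414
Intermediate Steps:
v(Y, O) = 6 + Y/2 - O/2 (v(Y, O) = 6 + (Y - O)/2 = 6 + (Y/2 - O/2) = 6 + Y/2 - O/2)
z = 34 (z = 1 + 6*(6 + (-5 + 2*5)/2 - 1/2*6) = 1 + 6*(6 + (-5 + 10)/2 - 3) = 1 + 6*(6 + (1/2)*5 - 3) = 1 + 6*(6 + 5/2 - 3) = 1 + 6*(11/2) = 1 + 33 = 34)
-z*(-1571) = -34*(-1571) = -1*(-53414) = 53414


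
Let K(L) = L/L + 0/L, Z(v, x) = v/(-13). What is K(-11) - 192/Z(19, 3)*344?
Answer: 858643/19 ≈ 45192.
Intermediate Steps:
Z(v, x) = -v/13 (Z(v, x) = v*(-1/13) = -v/13)
K(L) = 1 (K(L) = 1 + 0 = 1)
K(-11) - 192/Z(19, 3)*344 = 1 - 192/((-1/13*19))*344 = 1 - 192/(-19/13)*344 = 1 - 192*(-13/19)*344 = 1 + (2496/19)*344 = 1 + 858624/19 = 858643/19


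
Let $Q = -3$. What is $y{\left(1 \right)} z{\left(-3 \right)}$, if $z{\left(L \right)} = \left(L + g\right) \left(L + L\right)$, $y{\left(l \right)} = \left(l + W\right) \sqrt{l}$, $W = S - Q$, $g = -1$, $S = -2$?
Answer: $48$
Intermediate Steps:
$W = 1$ ($W = -2 - -3 = -2 + 3 = 1$)
$y{\left(l \right)} = \sqrt{l} \left(1 + l\right)$ ($y{\left(l \right)} = \left(l + 1\right) \sqrt{l} = \left(1 + l\right) \sqrt{l} = \sqrt{l} \left(1 + l\right)$)
$z{\left(L \right)} = 2 L \left(-1 + L\right)$ ($z{\left(L \right)} = \left(L - 1\right) \left(L + L\right) = \left(-1 + L\right) 2 L = 2 L \left(-1 + L\right)$)
$y{\left(1 \right)} z{\left(-3 \right)} = \sqrt{1} \left(1 + 1\right) 2 \left(-3\right) \left(-1 - 3\right) = 1 \cdot 2 \cdot 2 \left(-3\right) \left(-4\right) = 2 \cdot 24 = 48$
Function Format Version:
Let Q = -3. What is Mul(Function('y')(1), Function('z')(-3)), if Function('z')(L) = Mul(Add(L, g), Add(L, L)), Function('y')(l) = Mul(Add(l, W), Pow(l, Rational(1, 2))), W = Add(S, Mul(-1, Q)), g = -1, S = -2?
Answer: 48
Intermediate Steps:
W = 1 (W = Add(-2, Mul(-1, -3)) = Add(-2, 3) = 1)
Function('y')(l) = Mul(Pow(l, Rational(1, 2)), Add(1, l)) (Function('y')(l) = Mul(Add(l, 1), Pow(l, Rational(1, 2))) = Mul(Add(1, l), Pow(l, Rational(1, 2))) = Mul(Pow(l, Rational(1, 2)), Add(1, l)))
Function('z')(L) = Mul(2, L, Add(-1, L)) (Function('z')(L) = Mul(Add(L, -1), Add(L, L)) = Mul(Add(-1, L), Mul(2, L)) = Mul(2, L, Add(-1, L)))
Mul(Function('y')(1), Function('z')(-3)) = Mul(Mul(Pow(1, Rational(1, 2)), Add(1, 1)), Mul(2, -3, Add(-1, -3))) = Mul(Mul(1, 2), Mul(2, -3, -4)) = Mul(2, 24) = 48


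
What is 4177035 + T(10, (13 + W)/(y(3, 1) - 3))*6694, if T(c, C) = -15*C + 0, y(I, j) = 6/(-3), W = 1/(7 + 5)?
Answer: 8879549/2 ≈ 4.4398e+6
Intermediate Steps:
W = 1/12 ≈ 0.083333
y(I, j) = -2 (y(I, j) = 6*(-1/3) = -2)
T(c, C) = -15*C
4177035 + T(10, (13 + W)/(y(3, 1) - 3))*6694 = 4177035 - 15*(13 + 1/12)/(-2 - 3)*6694 = 4177035 - 785/(4*(-5))*6694 = 4177035 - 785*(-1)/(4*5)*6694 = 4177035 - 15*(-157/60)*6694 = 4177035 + (157/4)*6694 = 4177035 + 525479/2 = 8879549/2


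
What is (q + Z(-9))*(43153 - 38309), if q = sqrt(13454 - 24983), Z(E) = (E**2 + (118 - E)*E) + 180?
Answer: -4272408 + 14532*I*sqrt(1281) ≈ -4.2724e+6 + 5.2012e+5*I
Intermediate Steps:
Z(E) = 180 + E**2 + E*(118 - E) (Z(E) = (E**2 + E*(118 - E)) + 180 = 180 + E**2 + E*(118 - E))
q = 3*I*sqrt(1281) (q = sqrt(-11529) = 3*I*sqrt(1281) ≈ 107.37*I)
(q + Z(-9))*(43153 - 38309) = (3*I*sqrt(1281) + (180 + 118*(-9)))*(43153 - 38309) = (3*I*sqrt(1281) + (180 - 1062))*4844 = (3*I*sqrt(1281) - 882)*4844 = (-882 + 3*I*sqrt(1281))*4844 = -4272408 + 14532*I*sqrt(1281)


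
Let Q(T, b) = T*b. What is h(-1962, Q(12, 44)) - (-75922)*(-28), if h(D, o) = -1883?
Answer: -2127699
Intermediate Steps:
h(-1962, Q(12, 44)) - (-75922)*(-28) = -1883 - (-75922)*(-28) = -1883 - 1*2125816 = -1883 - 2125816 = -2127699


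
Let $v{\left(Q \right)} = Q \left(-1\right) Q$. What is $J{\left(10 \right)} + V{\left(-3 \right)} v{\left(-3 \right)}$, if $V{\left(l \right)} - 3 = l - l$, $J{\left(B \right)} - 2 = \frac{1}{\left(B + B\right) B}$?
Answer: $- \frac{4999}{200} \approx -24.995$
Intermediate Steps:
$J{\left(B \right)} = 2 + \frac{1}{2 B^{2}}$ ($J{\left(B \right)} = 2 + \frac{1}{\left(B + B\right) B} = 2 + \frac{1}{2 B B} = 2 + \frac{\frac{1}{2} \frac{1}{B}}{B} = 2 + \frac{1}{2 B^{2}}$)
$v{\left(Q \right)} = - Q^{2}$ ($v{\left(Q \right)} = - Q Q = - Q^{2}$)
$V{\left(l \right)} = 3$ ($V{\left(l \right)} = 3 + \left(l - l\right) = 3 + 0 = 3$)
$J{\left(10 \right)} + V{\left(-3 \right)} v{\left(-3 \right)} = \left(2 + \frac{1}{2 \cdot 100}\right) + 3 \left(- \left(-3\right)^{2}\right) = \left(2 + \frac{1}{2} \cdot \frac{1}{100}\right) + 3 \left(\left(-1\right) 9\right) = \left(2 + \frac{1}{200}\right) + 3 \left(-9\right) = \frac{401}{200} - 27 = - \frac{4999}{200}$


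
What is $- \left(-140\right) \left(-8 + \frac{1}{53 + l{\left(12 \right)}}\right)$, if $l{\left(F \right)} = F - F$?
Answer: $- \frac{59220}{53} \approx -1117.4$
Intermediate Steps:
$l{\left(F \right)} = 0$
$- \left(-140\right) \left(-8 + \frac{1}{53 + l{\left(12 \right)}}\right) = - \left(-140\right) \left(-8 + \frac{1}{53 + 0}\right) = - \left(-140\right) \left(-8 + \frac{1}{53}\right) = - \frac{\left(-140\right) \left(-423\right)}{53} = \left(-1\right) \frac{59220}{53} = - \frac{59220}{53}$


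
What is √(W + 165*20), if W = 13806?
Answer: √17106 ≈ 130.79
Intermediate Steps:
√(W + 165*20) = √(13806 + 165*20) = √(13806 + 3300) = √17106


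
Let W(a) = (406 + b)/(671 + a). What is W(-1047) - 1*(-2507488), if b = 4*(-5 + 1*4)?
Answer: 471407543/188 ≈ 2.5075e+6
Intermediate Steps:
b = -4 (b = 4*(-5 + 4) = 4*(-1) = -4)
W(a) = 402/(671 + a) (W(a) = (406 - 4)/(671 + a) = 402/(671 + a))
W(-1047) - 1*(-2507488) = 402/(671 - 1047) - 1*(-2507488) = 402/(-376) + 2507488 = 402*(-1/376) + 2507488 = -201/188 + 2507488 = 471407543/188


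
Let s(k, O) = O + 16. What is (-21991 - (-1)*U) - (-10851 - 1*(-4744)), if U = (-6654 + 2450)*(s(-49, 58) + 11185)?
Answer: -47348720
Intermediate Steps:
s(k, O) = 16 + O
U = -47332836 (U = (-6654 + 2450)*((16 + 58) + 11185) = -4204*(74 + 11185) = -4204*11259 = -47332836)
(-21991 - (-1)*U) - (-10851 - 1*(-4744)) = (-21991 - (-1)*(-47332836)) - (-10851 - 1*(-4744)) = (-21991 - 1*47332836) - (-10851 + 4744) = (-21991 - 47332836) - 1*(-6107) = -47354827 + 6107 = -47348720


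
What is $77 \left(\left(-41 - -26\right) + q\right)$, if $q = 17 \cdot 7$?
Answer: $8008$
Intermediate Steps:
$q = 119$
$77 \left(\left(-41 - -26\right) + q\right) = 77 \left(\left(-41 - -26\right) + 119\right) = 77 \left(\left(-41 + 26\right) + 119\right) = 77 \left(-15 + 119\right) = 77 \cdot 104 = 8008$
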